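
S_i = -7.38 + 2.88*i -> [-7.38, -4.5, -1.62, 1.26, 4.14]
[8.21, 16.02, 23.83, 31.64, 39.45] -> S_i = 8.21 + 7.81*i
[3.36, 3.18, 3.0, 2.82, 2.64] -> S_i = 3.36 + -0.18*i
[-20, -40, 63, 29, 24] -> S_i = Random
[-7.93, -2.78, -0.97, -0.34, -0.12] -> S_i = -7.93*0.35^i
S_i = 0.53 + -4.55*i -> [0.53, -4.02, -8.57, -13.12, -17.67]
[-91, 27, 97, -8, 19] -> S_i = Random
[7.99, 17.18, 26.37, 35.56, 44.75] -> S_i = 7.99 + 9.19*i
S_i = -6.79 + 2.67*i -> [-6.79, -4.12, -1.45, 1.22, 3.89]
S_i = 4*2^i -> [4, 8, 16, 32, 64]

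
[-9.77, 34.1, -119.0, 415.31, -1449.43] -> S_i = -9.77*(-3.49)^i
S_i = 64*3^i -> [64, 192, 576, 1728, 5184]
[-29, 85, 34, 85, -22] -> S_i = Random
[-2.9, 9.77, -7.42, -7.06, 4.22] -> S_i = Random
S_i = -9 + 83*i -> [-9, 74, 157, 240, 323]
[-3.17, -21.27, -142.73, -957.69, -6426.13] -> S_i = -3.17*6.71^i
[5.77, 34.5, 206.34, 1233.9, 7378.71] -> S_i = 5.77*5.98^i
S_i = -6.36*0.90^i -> [-6.36, -5.72, -5.15, -4.64, -4.17]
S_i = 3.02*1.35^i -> [3.02, 4.08, 5.5, 7.43, 10.03]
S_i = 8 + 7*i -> [8, 15, 22, 29, 36]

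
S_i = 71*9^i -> [71, 639, 5751, 51759, 465831]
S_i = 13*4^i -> [13, 52, 208, 832, 3328]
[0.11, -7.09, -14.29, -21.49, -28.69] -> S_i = 0.11 + -7.20*i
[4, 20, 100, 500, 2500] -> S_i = 4*5^i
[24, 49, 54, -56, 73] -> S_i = Random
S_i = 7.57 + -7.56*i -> [7.57, 0.01, -7.55, -15.11, -22.67]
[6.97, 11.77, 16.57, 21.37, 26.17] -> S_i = 6.97 + 4.80*i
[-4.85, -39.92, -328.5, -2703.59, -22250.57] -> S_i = -4.85*8.23^i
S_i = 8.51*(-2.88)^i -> [8.51, -24.51, 70.59, -203.29, 585.46]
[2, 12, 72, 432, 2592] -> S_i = 2*6^i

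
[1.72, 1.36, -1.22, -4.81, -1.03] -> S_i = Random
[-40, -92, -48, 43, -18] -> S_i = Random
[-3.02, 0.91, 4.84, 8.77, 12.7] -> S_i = -3.02 + 3.93*i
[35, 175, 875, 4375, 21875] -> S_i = 35*5^i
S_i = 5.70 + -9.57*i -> [5.7, -3.87, -13.44, -23.01, -32.58]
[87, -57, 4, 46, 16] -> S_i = Random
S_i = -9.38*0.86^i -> [-9.38, -8.07, -6.94, -5.97, -5.13]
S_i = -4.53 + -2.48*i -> [-4.53, -7.01, -9.49, -11.97, -14.45]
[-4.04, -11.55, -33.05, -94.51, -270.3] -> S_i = -4.04*2.86^i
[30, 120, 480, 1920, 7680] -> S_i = 30*4^i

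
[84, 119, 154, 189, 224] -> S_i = 84 + 35*i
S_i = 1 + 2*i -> [1, 3, 5, 7, 9]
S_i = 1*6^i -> [1, 6, 36, 216, 1296]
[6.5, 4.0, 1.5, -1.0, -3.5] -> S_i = 6.50 + -2.50*i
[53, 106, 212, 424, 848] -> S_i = 53*2^i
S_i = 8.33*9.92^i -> [8.33, 82.63, 819.73, 8131.68, 80666.22]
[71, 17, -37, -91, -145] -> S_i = 71 + -54*i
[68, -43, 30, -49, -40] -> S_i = Random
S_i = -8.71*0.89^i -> [-8.71, -7.75, -6.9, -6.14, -5.46]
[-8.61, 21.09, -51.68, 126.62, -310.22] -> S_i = -8.61*(-2.45)^i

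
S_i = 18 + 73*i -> [18, 91, 164, 237, 310]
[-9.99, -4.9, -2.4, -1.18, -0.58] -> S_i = -9.99*0.49^i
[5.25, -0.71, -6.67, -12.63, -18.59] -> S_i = 5.25 + -5.96*i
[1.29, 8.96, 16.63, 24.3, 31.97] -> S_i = 1.29 + 7.67*i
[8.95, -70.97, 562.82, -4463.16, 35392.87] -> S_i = 8.95*(-7.93)^i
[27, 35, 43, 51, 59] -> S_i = 27 + 8*i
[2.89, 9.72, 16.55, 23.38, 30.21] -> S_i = 2.89 + 6.83*i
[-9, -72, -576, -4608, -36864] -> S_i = -9*8^i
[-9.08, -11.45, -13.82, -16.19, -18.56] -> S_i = -9.08 + -2.37*i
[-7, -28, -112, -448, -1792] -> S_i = -7*4^i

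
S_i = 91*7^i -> [91, 637, 4459, 31213, 218491]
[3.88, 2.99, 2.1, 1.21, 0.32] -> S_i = 3.88 + -0.89*i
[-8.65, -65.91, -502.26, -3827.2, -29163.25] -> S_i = -8.65*7.62^i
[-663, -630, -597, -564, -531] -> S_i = -663 + 33*i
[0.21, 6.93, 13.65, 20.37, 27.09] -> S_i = 0.21 + 6.72*i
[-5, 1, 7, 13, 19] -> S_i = -5 + 6*i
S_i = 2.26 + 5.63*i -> [2.26, 7.89, 13.52, 19.15, 24.78]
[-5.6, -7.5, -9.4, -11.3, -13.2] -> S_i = -5.60 + -1.90*i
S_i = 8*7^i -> [8, 56, 392, 2744, 19208]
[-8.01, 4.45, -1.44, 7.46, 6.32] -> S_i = Random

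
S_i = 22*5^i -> [22, 110, 550, 2750, 13750]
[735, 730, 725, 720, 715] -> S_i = 735 + -5*i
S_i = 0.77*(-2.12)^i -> [0.77, -1.63, 3.46, -7.34, 15.55]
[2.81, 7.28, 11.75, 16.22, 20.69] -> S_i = 2.81 + 4.47*i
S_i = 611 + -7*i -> [611, 604, 597, 590, 583]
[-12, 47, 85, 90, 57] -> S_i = Random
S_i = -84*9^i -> [-84, -756, -6804, -61236, -551124]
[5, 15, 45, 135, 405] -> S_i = 5*3^i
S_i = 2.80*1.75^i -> [2.8, 4.9, 8.57, 15.01, 26.26]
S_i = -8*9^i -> [-8, -72, -648, -5832, -52488]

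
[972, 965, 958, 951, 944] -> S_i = 972 + -7*i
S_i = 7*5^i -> [7, 35, 175, 875, 4375]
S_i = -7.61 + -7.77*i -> [-7.61, -15.38, -23.15, -30.92, -38.69]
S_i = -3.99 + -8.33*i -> [-3.99, -12.32, -20.65, -28.98, -37.31]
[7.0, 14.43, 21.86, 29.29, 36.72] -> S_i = 7.00 + 7.43*i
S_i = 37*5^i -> [37, 185, 925, 4625, 23125]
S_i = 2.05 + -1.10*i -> [2.05, 0.95, -0.15, -1.25, -2.35]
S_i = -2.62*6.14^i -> [-2.62, -16.09, -98.77, -606.47, -3723.7]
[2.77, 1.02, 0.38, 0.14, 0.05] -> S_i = 2.77*0.37^i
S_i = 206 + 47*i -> [206, 253, 300, 347, 394]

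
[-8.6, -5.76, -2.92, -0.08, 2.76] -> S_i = -8.60 + 2.84*i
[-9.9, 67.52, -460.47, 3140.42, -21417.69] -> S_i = -9.90*(-6.82)^i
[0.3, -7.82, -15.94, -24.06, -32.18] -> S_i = 0.30 + -8.12*i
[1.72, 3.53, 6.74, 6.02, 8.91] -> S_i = Random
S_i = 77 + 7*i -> [77, 84, 91, 98, 105]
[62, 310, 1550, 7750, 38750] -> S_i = 62*5^i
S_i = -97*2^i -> [-97, -194, -388, -776, -1552]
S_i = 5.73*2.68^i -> [5.73, 15.36, 41.16, 110.3, 295.59]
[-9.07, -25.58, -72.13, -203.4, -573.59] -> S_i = -9.07*2.82^i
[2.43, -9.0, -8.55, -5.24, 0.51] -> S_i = Random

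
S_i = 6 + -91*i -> [6, -85, -176, -267, -358]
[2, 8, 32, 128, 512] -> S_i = 2*4^i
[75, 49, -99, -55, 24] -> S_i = Random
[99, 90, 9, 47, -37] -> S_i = Random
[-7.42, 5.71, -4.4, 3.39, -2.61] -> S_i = -7.42*(-0.77)^i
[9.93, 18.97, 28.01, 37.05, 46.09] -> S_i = 9.93 + 9.04*i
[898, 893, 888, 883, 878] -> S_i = 898 + -5*i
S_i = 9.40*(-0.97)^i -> [9.4, -9.12, 8.84, -8.58, 8.32]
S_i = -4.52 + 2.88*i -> [-4.52, -1.64, 1.24, 4.12, 7.0]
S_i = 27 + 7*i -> [27, 34, 41, 48, 55]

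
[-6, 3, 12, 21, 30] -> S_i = -6 + 9*i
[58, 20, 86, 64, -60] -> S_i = Random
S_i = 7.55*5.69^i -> [7.55, 42.96, 244.44, 1390.86, 7914.0]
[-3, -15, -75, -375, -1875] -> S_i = -3*5^i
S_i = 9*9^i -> [9, 81, 729, 6561, 59049]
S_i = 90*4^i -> [90, 360, 1440, 5760, 23040]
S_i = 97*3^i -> [97, 291, 873, 2619, 7857]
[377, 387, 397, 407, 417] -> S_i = 377 + 10*i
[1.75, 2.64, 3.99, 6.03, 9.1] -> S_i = 1.75*1.51^i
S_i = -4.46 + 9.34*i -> [-4.46, 4.88, 14.22, 23.56, 32.9]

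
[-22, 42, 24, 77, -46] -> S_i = Random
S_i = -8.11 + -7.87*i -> [-8.11, -15.98, -23.85, -31.72, -39.59]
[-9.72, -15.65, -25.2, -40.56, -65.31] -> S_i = -9.72*1.61^i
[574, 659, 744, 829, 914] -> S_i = 574 + 85*i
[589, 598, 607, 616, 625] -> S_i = 589 + 9*i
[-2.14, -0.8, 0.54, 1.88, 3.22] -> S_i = -2.14 + 1.34*i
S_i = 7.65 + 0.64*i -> [7.65, 8.29, 8.93, 9.57, 10.21]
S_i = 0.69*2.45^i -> [0.69, 1.69, 4.14, 10.15, 24.86]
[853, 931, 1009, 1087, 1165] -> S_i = 853 + 78*i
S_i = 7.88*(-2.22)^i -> [7.88, -17.49, 38.84, -86.22, 191.4]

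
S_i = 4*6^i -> [4, 24, 144, 864, 5184]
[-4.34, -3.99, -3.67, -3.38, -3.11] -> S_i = -4.34*0.92^i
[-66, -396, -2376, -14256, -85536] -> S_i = -66*6^i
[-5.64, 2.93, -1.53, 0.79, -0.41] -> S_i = -5.64*(-0.52)^i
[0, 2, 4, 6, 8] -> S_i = 0 + 2*i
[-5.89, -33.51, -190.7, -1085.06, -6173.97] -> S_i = -5.89*5.69^i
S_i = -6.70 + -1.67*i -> [-6.7, -8.37, -10.04, -11.71, -13.38]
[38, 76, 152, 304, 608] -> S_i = 38*2^i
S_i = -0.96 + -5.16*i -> [-0.96, -6.12, -11.28, -16.44, -21.6]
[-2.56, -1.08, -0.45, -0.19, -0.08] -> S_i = -2.56*0.42^i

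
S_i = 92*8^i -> [92, 736, 5888, 47104, 376832]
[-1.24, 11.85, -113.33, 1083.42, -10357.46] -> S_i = -1.24*(-9.56)^i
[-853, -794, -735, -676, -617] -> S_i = -853 + 59*i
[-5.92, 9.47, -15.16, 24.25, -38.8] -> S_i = -5.92*(-1.60)^i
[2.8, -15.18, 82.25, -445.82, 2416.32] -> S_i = 2.80*(-5.42)^i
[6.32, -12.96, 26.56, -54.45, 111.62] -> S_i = 6.32*(-2.05)^i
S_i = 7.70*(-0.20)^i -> [7.7, -1.54, 0.31, -0.06, 0.01]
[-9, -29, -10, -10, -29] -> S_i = Random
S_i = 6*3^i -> [6, 18, 54, 162, 486]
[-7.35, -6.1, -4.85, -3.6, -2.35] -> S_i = -7.35 + 1.25*i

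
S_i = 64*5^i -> [64, 320, 1600, 8000, 40000]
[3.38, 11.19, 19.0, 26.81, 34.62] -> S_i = 3.38 + 7.81*i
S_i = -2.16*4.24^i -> [-2.16, -9.16, -38.83, -164.65, -698.1]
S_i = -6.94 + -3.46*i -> [-6.94, -10.4, -13.86, -17.32, -20.78]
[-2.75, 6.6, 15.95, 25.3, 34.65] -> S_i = -2.75 + 9.35*i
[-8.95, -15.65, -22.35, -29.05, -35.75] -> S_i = -8.95 + -6.70*i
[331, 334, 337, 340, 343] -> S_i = 331 + 3*i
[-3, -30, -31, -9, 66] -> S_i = Random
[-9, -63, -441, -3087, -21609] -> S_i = -9*7^i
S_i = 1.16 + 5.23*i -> [1.16, 6.39, 11.62, 16.85, 22.08]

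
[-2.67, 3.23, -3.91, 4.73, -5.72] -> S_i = -2.67*(-1.21)^i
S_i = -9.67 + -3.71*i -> [-9.67, -13.38, -17.09, -20.8, -24.51]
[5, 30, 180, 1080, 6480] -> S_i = 5*6^i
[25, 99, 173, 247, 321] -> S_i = 25 + 74*i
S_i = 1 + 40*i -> [1, 41, 81, 121, 161]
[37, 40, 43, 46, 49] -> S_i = 37 + 3*i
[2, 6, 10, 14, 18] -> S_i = 2 + 4*i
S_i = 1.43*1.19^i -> [1.43, 1.7, 2.03, 2.41, 2.87]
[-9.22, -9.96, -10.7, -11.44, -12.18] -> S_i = -9.22 + -0.74*i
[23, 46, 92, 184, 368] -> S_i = 23*2^i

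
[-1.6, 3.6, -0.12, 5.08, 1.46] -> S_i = Random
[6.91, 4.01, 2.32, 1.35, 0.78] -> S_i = 6.91*0.58^i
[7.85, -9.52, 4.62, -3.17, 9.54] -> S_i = Random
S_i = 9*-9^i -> [9, -81, 729, -6561, 59049]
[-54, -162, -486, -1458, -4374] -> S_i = -54*3^i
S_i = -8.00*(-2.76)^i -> [-8.0, 22.08, -60.94, 168.2, -464.22]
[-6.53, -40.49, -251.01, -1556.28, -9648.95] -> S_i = -6.53*6.20^i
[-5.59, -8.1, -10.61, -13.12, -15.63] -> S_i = -5.59 + -2.51*i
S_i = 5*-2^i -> [5, -10, 20, -40, 80]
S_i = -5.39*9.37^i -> [-5.39, -50.5, -473.23, -4434.12, -41547.71]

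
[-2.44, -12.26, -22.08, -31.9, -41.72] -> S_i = -2.44 + -9.82*i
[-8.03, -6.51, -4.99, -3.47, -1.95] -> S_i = -8.03 + 1.52*i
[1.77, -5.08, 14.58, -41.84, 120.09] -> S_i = 1.77*(-2.87)^i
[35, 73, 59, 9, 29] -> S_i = Random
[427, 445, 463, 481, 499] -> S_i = 427 + 18*i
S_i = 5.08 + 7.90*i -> [5.08, 12.98, 20.88, 28.78, 36.68]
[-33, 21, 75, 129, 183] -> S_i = -33 + 54*i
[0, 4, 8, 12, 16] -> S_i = 0 + 4*i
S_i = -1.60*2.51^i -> [-1.6, -4.02, -10.08, -25.3, -63.51]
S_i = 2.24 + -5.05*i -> [2.24, -2.81, -7.86, -12.91, -17.96]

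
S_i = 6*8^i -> [6, 48, 384, 3072, 24576]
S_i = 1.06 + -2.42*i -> [1.06, -1.36, -3.78, -6.2, -8.62]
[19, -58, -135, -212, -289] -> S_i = 19 + -77*i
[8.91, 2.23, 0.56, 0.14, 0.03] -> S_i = 8.91*0.25^i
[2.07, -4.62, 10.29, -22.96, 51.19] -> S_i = 2.07*(-2.23)^i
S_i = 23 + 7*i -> [23, 30, 37, 44, 51]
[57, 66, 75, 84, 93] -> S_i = 57 + 9*i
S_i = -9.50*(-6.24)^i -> [-9.5, 59.28, -369.91, 2308.22, -14403.3]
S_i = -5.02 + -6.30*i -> [-5.02, -11.32, -17.62, -23.92, -30.22]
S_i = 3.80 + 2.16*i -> [3.8, 5.96, 8.12, 10.28, 12.44]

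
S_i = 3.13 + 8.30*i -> [3.13, 11.43, 19.73, 28.03, 36.33]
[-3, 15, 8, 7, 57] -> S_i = Random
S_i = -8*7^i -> [-8, -56, -392, -2744, -19208]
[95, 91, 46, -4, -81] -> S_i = Random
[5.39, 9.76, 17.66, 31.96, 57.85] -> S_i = 5.39*1.81^i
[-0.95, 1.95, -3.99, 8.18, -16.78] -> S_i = -0.95*(-2.05)^i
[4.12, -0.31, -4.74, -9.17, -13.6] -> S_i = 4.12 + -4.43*i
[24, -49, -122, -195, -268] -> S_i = 24 + -73*i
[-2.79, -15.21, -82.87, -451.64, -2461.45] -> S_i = -2.79*5.45^i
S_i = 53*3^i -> [53, 159, 477, 1431, 4293]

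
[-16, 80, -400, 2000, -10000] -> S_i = -16*-5^i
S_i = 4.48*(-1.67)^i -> [4.48, -7.48, 12.49, -20.87, 34.85]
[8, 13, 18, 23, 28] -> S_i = 8 + 5*i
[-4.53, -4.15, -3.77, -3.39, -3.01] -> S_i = -4.53 + 0.38*i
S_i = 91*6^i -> [91, 546, 3276, 19656, 117936]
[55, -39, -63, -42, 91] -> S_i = Random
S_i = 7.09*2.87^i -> [7.09, 20.35, 58.4, 167.61, 481.03]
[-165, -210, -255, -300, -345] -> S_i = -165 + -45*i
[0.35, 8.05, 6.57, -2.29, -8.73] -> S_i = Random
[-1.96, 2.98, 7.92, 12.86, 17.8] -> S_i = -1.96 + 4.94*i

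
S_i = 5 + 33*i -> [5, 38, 71, 104, 137]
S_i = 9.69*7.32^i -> [9.69, 70.93, 519.21, 3800.64, 27820.7]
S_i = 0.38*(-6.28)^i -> [0.38, -2.39, 14.99, -94.12, 591.05]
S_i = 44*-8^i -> [44, -352, 2816, -22528, 180224]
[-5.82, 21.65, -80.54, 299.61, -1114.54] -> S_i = -5.82*(-3.72)^i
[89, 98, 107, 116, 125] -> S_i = 89 + 9*i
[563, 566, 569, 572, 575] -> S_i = 563 + 3*i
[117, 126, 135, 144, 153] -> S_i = 117 + 9*i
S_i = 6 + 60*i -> [6, 66, 126, 186, 246]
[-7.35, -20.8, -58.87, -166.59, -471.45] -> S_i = -7.35*2.83^i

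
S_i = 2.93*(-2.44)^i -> [2.93, -7.15, 17.44, -42.56, 103.85]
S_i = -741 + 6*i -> [-741, -735, -729, -723, -717]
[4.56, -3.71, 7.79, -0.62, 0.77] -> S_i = Random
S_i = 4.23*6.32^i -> [4.23, 26.73, 168.96, 1067.8, 6748.52]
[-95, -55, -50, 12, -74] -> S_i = Random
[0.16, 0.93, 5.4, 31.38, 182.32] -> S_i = 0.16*5.81^i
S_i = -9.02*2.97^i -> [-9.02, -26.79, -79.56, -236.31, -701.83]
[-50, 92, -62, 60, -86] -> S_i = Random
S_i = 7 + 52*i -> [7, 59, 111, 163, 215]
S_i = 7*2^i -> [7, 14, 28, 56, 112]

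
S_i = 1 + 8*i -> [1, 9, 17, 25, 33]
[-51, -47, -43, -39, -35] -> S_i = -51 + 4*i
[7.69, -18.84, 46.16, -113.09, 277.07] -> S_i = 7.69*(-2.45)^i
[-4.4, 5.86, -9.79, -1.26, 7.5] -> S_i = Random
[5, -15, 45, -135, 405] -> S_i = 5*-3^i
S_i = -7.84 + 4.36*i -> [-7.84, -3.48, 0.88, 5.24, 9.6]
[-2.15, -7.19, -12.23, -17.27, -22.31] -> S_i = -2.15 + -5.04*i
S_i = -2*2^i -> [-2, -4, -8, -16, -32]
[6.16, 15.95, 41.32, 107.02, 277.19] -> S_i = 6.16*2.59^i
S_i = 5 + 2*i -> [5, 7, 9, 11, 13]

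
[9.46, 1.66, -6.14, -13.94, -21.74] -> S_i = 9.46 + -7.80*i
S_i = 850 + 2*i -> [850, 852, 854, 856, 858]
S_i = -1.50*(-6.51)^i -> [-1.5, 9.76, -63.57, 413.84, -2694.11]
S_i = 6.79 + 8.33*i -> [6.79, 15.12, 23.45, 31.78, 40.11]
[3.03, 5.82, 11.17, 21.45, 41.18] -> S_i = 3.03*1.92^i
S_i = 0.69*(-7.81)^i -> [0.69, -5.39, 42.09, -328.7, 2567.16]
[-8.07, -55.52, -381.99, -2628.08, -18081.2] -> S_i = -8.07*6.88^i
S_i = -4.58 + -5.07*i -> [-4.58, -9.65, -14.72, -19.79, -24.86]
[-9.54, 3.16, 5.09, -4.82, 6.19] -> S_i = Random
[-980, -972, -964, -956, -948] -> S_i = -980 + 8*i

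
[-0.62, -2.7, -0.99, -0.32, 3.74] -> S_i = Random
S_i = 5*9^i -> [5, 45, 405, 3645, 32805]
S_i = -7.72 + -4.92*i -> [-7.72, -12.64, -17.56, -22.48, -27.4]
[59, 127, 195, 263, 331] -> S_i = 59 + 68*i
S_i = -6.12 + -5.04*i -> [-6.12, -11.16, -16.2, -21.24, -26.28]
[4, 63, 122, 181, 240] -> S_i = 4 + 59*i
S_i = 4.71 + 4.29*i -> [4.71, 9.0, 13.29, 17.58, 21.87]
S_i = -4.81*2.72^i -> [-4.81, -13.08, -35.59, -96.79, -263.28]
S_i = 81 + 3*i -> [81, 84, 87, 90, 93]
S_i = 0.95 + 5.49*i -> [0.95, 6.44, 11.93, 17.42, 22.91]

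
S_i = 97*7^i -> [97, 679, 4753, 33271, 232897]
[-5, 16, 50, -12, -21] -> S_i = Random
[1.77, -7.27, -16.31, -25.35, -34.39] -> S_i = 1.77 + -9.04*i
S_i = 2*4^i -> [2, 8, 32, 128, 512]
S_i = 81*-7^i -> [81, -567, 3969, -27783, 194481]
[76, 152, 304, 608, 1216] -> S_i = 76*2^i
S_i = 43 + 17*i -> [43, 60, 77, 94, 111]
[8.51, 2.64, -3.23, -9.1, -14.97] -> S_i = 8.51 + -5.87*i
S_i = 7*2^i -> [7, 14, 28, 56, 112]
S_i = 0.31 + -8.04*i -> [0.31, -7.73, -15.77, -23.81, -31.85]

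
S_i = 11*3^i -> [11, 33, 99, 297, 891]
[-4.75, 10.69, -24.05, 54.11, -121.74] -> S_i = -4.75*(-2.25)^i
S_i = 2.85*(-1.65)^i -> [2.85, -4.7, 7.76, -12.8, 21.12]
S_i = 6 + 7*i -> [6, 13, 20, 27, 34]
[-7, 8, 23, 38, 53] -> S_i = -7 + 15*i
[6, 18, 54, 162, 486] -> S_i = 6*3^i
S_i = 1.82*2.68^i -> [1.82, 4.88, 13.07, 35.03, 93.89]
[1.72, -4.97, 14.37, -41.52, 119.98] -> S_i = 1.72*(-2.89)^i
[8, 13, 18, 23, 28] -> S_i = 8 + 5*i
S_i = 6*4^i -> [6, 24, 96, 384, 1536]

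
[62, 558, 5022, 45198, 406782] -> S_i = 62*9^i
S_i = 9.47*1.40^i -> [9.47, 13.26, 18.56, 25.99, 36.38]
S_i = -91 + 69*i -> [-91, -22, 47, 116, 185]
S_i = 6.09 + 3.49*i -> [6.09, 9.58, 13.07, 16.56, 20.05]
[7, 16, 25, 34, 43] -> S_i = 7 + 9*i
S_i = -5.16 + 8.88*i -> [-5.16, 3.72, 12.6, 21.48, 30.36]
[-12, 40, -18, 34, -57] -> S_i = Random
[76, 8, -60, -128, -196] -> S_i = 76 + -68*i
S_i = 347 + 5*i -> [347, 352, 357, 362, 367]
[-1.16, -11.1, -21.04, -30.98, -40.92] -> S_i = -1.16 + -9.94*i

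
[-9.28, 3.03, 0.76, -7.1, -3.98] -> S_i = Random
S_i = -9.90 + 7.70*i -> [-9.9, -2.2, 5.5, 13.2, 20.9]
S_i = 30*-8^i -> [30, -240, 1920, -15360, 122880]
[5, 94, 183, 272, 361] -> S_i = 5 + 89*i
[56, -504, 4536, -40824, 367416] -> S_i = 56*-9^i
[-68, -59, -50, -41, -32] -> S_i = -68 + 9*i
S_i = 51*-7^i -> [51, -357, 2499, -17493, 122451]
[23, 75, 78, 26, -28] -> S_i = Random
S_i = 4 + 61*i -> [4, 65, 126, 187, 248]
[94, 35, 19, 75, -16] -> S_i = Random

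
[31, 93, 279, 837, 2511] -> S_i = 31*3^i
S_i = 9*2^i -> [9, 18, 36, 72, 144]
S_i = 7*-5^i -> [7, -35, 175, -875, 4375]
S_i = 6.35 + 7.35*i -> [6.35, 13.7, 21.05, 28.4, 35.75]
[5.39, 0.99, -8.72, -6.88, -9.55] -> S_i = Random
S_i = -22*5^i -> [-22, -110, -550, -2750, -13750]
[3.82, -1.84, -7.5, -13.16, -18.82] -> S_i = 3.82 + -5.66*i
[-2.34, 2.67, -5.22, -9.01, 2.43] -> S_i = Random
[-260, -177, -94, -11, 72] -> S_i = -260 + 83*i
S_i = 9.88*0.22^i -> [9.88, 2.17, 0.48, 0.11, 0.02]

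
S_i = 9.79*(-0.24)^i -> [9.79, -2.35, 0.56, -0.14, 0.03]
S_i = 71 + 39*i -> [71, 110, 149, 188, 227]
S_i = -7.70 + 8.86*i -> [-7.7, 1.16, 10.02, 18.88, 27.74]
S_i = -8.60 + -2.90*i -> [-8.6, -11.5, -14.4, -17.3, -20.2]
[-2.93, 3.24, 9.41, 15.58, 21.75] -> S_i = -2.93 + 6.17*i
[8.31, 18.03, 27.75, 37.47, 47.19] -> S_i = 8.31 + 9.72*i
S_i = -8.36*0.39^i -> [-8.36, -3.26, -1.27, -0.5, -0.19]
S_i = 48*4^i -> [48, 192, 768, 3072, 12288]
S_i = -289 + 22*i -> [-289, -267, -245, -223, -201]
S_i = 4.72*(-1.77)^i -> [4.72, -8.35, 14.79, -26.17, 46.33]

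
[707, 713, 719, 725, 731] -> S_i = 707 + 6*i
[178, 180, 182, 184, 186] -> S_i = 178 + 2*i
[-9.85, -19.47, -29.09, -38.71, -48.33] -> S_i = -9.85 + -9.62*i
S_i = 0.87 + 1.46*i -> [0.87, 2.33, 3.79, 5.25, 6.71]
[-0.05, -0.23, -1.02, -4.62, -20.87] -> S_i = -0.05*4.52^i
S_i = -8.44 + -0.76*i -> [-8.44, -9.2, -9.96, -10.72, -11.48]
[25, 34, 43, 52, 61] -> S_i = 25 + 9*i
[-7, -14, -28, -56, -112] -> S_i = -7*2^i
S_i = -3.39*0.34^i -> [-3.39, -1.15, -0.39, -0.13, -0.05]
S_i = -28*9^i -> [-28, -252, -2268, -20412, -183708]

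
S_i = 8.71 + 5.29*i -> [8.71, 14.0, 19.29, 24.58, 29.87]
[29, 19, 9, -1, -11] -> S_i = 29 + -10*i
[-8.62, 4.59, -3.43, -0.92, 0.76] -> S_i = Random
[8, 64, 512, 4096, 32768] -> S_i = 8*8^i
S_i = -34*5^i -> [-34, -170, -850, -4250, -21250]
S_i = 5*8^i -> [5, 40, 320, 2560, 20480]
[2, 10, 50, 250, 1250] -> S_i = 2*5^i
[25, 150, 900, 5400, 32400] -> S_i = 25*6^i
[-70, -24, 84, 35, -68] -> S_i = Random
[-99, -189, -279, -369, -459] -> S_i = -99 + -90*i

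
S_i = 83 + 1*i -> [83, 84, 85, 86, 87]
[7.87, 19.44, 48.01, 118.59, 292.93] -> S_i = 7.87*2.47^i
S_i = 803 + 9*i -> [803, 812, 821, 830, 839]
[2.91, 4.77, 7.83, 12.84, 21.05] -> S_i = 2.91*1.64^i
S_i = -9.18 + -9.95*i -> [-9.18, -19.13, -29.08, -39.03, -48.98]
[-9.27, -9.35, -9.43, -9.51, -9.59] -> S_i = -9.27 + -0.08*i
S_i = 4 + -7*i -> [4, -3, -10, -17, -24]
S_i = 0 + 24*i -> [0, 24, 48, 72, 96]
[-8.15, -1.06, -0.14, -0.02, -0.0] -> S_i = -8.15*0.13^i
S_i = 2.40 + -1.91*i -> [2.4, 0.49, -1.42, -3.33, -5.24]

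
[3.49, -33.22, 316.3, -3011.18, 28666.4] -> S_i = 3.49*(-9.52)^i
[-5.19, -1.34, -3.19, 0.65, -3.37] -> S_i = Random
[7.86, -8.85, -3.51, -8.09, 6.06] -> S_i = Random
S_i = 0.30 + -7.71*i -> [0.3, -7.41, -15.12, -22.83, -30.54]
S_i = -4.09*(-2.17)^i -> [-4.09, 8.88, -19.26, 41.79, -90.69]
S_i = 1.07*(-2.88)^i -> [1.07, -3.08, 8.88, -25.56, 73.61]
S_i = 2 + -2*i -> [2, 0, -2, -4, -6]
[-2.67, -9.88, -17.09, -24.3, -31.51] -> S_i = -2.67 + -7.21*i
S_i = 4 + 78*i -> [4, 82, 160, 238, 316]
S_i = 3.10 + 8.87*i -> [3.1, 11.97, 20.84, 29.71, 38.58]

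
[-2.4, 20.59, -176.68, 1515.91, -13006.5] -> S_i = -2.40*(-8.58)^i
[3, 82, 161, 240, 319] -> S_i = 3 + 79*i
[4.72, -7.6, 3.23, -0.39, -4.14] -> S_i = Random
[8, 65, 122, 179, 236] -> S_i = 8 + 57*i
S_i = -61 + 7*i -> [-61, -54, -47, -40, -33]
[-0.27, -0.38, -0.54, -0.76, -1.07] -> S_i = -0.27*1.41^i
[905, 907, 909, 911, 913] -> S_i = 905 + 2*i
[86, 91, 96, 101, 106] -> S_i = 86 + 5*i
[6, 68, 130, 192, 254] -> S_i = 6 + 62*i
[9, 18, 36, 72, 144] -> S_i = 9*2^i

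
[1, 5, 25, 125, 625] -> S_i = 1*5^i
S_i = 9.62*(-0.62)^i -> [9.62, -5.96, 3.7, -2.29, 1.42]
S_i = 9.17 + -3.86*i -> [9.17, 5.31, 1.45, -2.41, -6.27]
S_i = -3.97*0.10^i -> [-3.97, -0.4, -0.04, -0.0, -0.0]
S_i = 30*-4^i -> [30, -120, 480, -1920, 7680]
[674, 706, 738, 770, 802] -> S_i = 674 + 32*i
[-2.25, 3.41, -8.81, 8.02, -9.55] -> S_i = Random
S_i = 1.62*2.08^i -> [1.62, 3.37, 7.01, 14.58, 30.32]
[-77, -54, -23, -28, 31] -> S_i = Random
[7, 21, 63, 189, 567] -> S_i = 7*3^i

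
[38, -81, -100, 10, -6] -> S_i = Random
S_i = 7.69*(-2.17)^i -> [7.69, -16.69, 36.21, -78.58, 170.52]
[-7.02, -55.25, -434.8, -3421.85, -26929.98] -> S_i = -7.02*7.87^i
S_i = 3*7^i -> [3, 21, 147, 1029, 7203]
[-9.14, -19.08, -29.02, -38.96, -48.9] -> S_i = -9.14 + -9.94*i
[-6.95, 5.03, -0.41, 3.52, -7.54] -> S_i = Random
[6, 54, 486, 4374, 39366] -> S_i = 6*9^i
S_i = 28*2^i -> [28, 56, 112, 224, 448]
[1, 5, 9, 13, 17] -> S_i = 1 + 4*i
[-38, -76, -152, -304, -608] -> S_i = -38*2^i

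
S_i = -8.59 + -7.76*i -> [-8.59, -16.35, -24.11, -31.87, -39.63]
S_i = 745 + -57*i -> [745, 688, 631, 574, 517]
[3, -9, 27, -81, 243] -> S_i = 3*-3^i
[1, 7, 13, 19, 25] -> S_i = 1 + 6*i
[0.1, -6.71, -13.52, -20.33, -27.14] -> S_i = 0.10 + -6.81*i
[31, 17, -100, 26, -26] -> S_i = Random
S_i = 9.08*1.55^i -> [9.08, 14.07, 21.81, 33.81, 52.41]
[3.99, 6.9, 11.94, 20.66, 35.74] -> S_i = 3.99*1.73^i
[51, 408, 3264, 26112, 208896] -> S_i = 51*8^i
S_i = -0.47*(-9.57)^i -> [-0.47, 4.5, -43.04, 411.94, -3942.26]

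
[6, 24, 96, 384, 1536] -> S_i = 6*4^i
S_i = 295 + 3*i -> [295, 298, 301, 304, 307]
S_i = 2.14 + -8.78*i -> [2.14, -6.64, -15.42, -24.2, -32.98]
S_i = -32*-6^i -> [-32, 192, -1152, 6912, -41472]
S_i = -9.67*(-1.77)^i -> [-9.67, 17.12, -30.3, 53.62, -94.91]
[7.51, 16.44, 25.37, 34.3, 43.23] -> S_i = 7.51 + 8.93*i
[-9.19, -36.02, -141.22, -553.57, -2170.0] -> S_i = -9.19*3.92^i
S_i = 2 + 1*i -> [2, 3, 4, 5, 6]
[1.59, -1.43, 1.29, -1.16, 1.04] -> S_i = 1.59*(-0.90)^i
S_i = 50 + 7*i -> [50, 57, 64, 71, 78]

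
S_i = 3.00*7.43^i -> [3.0, 22.29, 165.61, 1230.52, 9142.74]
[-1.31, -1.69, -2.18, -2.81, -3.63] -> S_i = -1.31*1.29^i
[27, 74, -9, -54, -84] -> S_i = Random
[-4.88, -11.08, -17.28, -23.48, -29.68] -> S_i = -4.88 + -6.20*i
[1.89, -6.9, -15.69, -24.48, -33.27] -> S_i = 1.89 + -8.79*i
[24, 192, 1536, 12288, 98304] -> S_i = 24*8^i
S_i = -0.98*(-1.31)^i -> [-0.98, 1.28, -1.68, 2.2, -2.89]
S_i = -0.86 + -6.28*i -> [-0.86, -7.14, -13.42, -19.7, -25.98]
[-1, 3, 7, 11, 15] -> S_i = -1 + 4*i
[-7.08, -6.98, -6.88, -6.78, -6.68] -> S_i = -7.08 + 0.10*i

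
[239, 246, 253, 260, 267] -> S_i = 239 + 7*i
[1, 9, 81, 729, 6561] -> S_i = 1*9^i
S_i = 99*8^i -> [99, 792, 6336, 50688, 405504]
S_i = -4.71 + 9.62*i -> [-4.71, 4.91, 14.53, 24.15, 33.77]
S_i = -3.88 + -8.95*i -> [-3.88, -12.83, -21.78, -30.73, -39.68]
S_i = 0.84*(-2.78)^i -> [0.84, -2.34, 6.49, -18.05, 50.17]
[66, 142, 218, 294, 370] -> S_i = 66 + 76*i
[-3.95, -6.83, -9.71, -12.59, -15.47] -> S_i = -3.95 + -2.88*i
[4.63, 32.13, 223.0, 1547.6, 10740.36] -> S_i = 4.63*6.94^i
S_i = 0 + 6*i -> [0, 6, 12, 18, 24]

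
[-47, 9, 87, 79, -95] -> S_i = Random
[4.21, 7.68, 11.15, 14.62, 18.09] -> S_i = 4.21 + 3.47*i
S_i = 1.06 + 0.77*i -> [1.06, 1.83, 2.6, 3.37, 4.14]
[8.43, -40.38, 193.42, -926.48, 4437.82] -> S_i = 8.43*(-4.79)^i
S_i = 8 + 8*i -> [8, 16, 24, 32, 40]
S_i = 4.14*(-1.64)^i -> [4.14, -6.79, 11.13, -18.26, 29.95]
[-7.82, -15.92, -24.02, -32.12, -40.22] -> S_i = -7.82 + -8.10*i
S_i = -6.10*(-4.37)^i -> [-6.1, 26.66, -116.49, 509.07, -2224.62]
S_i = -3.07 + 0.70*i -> [-3.07, -2.37, -1.67, -0.97, -0.27]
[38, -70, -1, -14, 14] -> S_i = Random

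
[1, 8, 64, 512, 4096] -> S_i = 1*8^i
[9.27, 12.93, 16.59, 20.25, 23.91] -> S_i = 9.27 + 3.66*i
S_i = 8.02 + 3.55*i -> [8.02, 11.57, 15.12, 18.67, 22.22]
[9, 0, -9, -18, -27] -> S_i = 9 + -9*i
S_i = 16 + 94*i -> [16, 110, 204, 298, 392]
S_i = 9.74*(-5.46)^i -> [9.74, -53.18, 290.36, -1585.39, 8656.24]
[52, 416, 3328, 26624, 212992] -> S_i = 52*8^i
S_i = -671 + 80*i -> [-671, -591, -511, -431, -351]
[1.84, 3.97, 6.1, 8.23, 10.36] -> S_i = 1.84 + 2.13*i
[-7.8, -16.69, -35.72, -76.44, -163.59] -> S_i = -7.80*2.14^i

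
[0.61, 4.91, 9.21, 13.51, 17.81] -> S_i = 0.61 + 4.30*i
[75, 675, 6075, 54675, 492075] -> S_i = 75*9^i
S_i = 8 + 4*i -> [8, 12, 16, 20, 24]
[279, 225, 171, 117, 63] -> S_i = 279 + -54*i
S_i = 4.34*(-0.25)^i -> [4.34, -1.08, 0.27, -0.07, 0.02]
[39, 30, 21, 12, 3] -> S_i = 39 + -9*i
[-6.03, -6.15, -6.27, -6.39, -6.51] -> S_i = -6.03 + -0.12*i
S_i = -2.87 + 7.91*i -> [-2.87, 5.04, 12.95, 20.86, 28.77]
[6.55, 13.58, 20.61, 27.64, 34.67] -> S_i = 6.55 + 7.03*i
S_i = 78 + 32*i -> [78, 110, 142, 174, 206]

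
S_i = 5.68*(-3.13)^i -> [5.68, -17.78, 55.65, -174.17, 545.16]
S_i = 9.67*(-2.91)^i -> [9.67, -28.14, 81.89, -238.29, 693.42]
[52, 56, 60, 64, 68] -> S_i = 52 + 4*i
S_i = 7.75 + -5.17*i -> [7.75, 2.58, -2.59, -7.76, -12.93]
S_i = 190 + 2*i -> [190, 192, 194, 196, 198]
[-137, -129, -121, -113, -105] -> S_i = -137 + 8*i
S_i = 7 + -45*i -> [7, -38, -83, -128, -173]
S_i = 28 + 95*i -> [28, 123, 218, 313, 408]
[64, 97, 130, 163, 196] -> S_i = 64 + 33*i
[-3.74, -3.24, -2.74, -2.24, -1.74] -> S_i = -3.74 + 0.50*i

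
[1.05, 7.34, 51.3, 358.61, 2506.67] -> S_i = 1.05*6.99^i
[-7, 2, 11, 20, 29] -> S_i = -7 + 9*i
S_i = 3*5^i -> [3, 15, 75, 375, 1875]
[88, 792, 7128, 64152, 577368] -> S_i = 88*9^i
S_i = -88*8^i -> [-88, -704, -5632, -45056, -360448]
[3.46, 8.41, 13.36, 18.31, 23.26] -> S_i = 3.46 + 4.95*i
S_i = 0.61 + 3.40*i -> [0.61, 4.01, 7.41, 10.81, 14.21]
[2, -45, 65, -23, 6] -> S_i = Random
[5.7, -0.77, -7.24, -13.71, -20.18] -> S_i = 5.70 + -6.47*i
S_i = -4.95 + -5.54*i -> [-4.95, -10.49, -16.03, -21.57, -27.11]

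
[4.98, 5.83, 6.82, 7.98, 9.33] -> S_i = 4.98*1.17^i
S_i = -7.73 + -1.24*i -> [-7.73, -8.97, -10.21, -11.45, -12.69]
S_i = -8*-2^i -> [-8, 16, -32, 64, -128]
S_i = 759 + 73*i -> [759, 832, 905, 978, 1051]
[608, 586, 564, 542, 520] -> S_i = 608 + -22*i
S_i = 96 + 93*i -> [96, 189, 282, 375, 468]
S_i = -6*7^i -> [-6, -42, -294, -2058, -14406]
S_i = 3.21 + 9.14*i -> [3.21, 12.35, 21.49, 30.63, 39.77]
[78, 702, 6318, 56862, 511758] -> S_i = 78*9^i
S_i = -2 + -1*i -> [-2, -3, -4, -5, -6]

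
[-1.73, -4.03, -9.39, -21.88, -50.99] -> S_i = -1.73*2.33^i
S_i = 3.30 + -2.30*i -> [3.3, 1.0, -1.3, -3.6, -5.9]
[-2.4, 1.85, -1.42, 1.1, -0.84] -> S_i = -2.40*(-0.77)^i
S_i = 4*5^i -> [4, 20, 100, 500, 2500]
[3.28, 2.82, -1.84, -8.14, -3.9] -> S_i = Random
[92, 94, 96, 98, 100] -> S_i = 92 + 2*i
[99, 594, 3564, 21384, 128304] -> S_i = 99*6^i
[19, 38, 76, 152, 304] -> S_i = 19*2^i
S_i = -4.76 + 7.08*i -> [-4.76, 2.32, 9.4, 16.48, 23.56]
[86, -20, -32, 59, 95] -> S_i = Random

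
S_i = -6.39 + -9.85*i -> [-6.39, -16.24, -26.09, -35.94, -45.79]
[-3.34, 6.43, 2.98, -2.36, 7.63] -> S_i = Random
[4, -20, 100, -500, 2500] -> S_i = 4*-5^i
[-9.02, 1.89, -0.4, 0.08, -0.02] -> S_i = -9.02*(-0.21)^i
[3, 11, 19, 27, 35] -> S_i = 3 + 8*i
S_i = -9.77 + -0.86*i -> [-9.77, -10.63, -11.49, -12.35, -13.21]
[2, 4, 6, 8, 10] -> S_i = 2 + 2*i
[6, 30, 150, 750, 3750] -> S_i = 6*5^i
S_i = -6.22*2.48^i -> [-6.22, -15.43, -38.26, -94.87, -235.29]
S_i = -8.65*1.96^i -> [-8.65, -16.95, -33.23, -65.13, -127.66]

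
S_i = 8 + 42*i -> [8, 50, 92, 134, 176]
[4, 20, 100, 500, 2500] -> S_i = 4*5^i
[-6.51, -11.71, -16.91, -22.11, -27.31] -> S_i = -6.51 + -5.20*i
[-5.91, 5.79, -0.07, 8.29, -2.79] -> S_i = Random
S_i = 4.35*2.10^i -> [4.35, 9.14, 19.18, 40.29, 84.6]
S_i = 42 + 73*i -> [42, 115, 188, 261, 334]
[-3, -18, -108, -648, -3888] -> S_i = -3*6^i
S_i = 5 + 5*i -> [5, 10, 15, 20, 25]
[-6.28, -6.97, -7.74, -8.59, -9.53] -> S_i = -6.28*1.11^i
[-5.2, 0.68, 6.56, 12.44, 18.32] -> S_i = -5.20 + 5.88*i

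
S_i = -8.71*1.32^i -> [-8.71, -11.5, -15.18, -20.03, -26.44]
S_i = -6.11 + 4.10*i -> [-6.11, -2.01, 2.09, 6.19, 10.29]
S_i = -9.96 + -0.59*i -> [-9.96, -10.55, -11.14, -11.73, -12.32]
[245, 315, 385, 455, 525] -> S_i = 245 + 70*i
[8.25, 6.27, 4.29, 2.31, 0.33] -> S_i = 8.25 + -1.98*i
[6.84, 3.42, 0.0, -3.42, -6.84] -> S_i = 6.84 + -3.42*i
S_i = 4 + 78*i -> [4, 82, 160, 238, 316]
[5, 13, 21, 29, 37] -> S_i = 5 + 8*i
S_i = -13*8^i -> [-13, -104, -832, -6656, -53248]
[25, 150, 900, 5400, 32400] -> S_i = 25*6^i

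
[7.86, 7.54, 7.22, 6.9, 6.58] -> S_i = 7.86 + -0.32*i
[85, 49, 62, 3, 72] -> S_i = Random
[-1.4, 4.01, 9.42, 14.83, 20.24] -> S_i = -1.40 + 5.41*i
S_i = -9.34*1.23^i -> [-9.34, -11.49, -14.13, -17.38, -21.38]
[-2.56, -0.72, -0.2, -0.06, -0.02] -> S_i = -2.56*0.28^i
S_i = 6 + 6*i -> [6, 12, 18, 24, 30]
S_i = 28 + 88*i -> [28, 116, 204, 292, 380]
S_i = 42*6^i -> [42, 252, 1512, 9072, 54432]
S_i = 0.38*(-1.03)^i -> [0.38, -0.39, 0.4, -0.42, 0.43]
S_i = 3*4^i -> [3, 12, 48, 192, 768]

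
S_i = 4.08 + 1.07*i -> [4.08, 5.15, 6.22, 7.29, 8.36]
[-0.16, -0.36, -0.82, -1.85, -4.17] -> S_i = -0.16*2.26^i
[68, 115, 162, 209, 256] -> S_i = 68 + 47*i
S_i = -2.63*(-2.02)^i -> [-2.63, 5.31, -10.73, 21.68, -43.79]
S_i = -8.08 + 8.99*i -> [-8.08, 0.91, 9.9, 18.89, 27.88]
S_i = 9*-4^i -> [9, -36, 144, -576, 2304]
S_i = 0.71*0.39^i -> [0.71, 0.28, 0.11, 0.04, 0.02]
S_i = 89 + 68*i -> [89, 157, 225, 293, 361]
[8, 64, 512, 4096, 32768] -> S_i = 8*8^i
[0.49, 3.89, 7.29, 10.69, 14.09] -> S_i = 0.49 + 3.40*i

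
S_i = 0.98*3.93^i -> [0.98, 3.85, 15.14, 59.48, 233.77]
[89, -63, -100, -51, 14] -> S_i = Random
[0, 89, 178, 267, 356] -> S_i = 0 + 89*i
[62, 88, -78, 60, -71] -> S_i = Random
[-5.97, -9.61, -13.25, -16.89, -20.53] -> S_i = -5.97 + -3.64*i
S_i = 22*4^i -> [22, 88, 352, 1408, 5632]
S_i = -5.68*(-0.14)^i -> [-5.68, 0.8, -0.11, 0.02, -0.0]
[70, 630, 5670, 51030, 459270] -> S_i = 70*9^i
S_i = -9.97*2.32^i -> [-9.97, -23.13, -53.66, -124.5, -288.83]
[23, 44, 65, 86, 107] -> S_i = 23 + 21*i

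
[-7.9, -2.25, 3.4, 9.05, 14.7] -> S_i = -7.90 + 5.65*i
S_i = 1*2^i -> [1, 2, 4, 8, 16]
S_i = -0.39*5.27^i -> [-0.39, -2.06, -10.83, -57.08, -300.82]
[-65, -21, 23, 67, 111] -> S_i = -65 + 44*i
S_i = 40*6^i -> [40, 240, 1440, 8640, 51840]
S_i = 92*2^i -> [92, 184, 368, 736, 1472]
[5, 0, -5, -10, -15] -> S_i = 5 + -5*i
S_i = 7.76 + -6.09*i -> [7.76, 1.67, -4.42, -10.51, -16.6]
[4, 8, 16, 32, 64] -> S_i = 4*2^i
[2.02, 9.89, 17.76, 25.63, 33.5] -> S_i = 2.02 + 7.87*i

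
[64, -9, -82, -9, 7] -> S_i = Random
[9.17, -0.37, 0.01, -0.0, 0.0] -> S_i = 9.17*(-0.04)^i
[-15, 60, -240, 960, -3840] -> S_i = -15*-4^i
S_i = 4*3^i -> [4, 12, 36, 108, 324]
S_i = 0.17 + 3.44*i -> [0.17, 3.61, 7.05, 10.49, 13.93]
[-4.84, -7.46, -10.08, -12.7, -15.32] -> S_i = -4.84 + -2.62*i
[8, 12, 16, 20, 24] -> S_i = 8 + 4*i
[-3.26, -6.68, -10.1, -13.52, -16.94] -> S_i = -3.26 + -3.42*i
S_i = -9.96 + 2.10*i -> [-9.96, -7.86, -5.76, -3.66, -1.56]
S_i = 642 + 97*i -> [642, 739, 836, 933, 1030]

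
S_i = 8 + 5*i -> [8, 13, 18, 23, 28]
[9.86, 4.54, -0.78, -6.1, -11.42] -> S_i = 9.86 + -5.32*i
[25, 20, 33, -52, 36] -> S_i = Random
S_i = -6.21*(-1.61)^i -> [-6.21, 10.0, -16.1, 25.92, -41.72]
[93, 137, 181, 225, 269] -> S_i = 93 + 44*i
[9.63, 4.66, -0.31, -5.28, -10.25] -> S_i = 9.63 + -4.97*i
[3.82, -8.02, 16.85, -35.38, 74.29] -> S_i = 3.82*(-2.10)^i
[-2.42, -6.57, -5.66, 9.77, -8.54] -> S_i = Random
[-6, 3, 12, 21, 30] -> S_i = -6 + 9*i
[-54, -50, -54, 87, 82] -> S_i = Random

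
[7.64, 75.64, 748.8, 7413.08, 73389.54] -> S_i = 7.64*9.90^i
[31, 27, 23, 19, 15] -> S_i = 31 + -4*i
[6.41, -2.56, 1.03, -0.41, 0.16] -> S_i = 6.41*(-0.40)^i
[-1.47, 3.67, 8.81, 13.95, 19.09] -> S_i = -1.47 + 5.14*i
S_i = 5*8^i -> [5, 40, 320, 2560, 20480]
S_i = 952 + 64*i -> [952, 1016, 1080, 1144, 1208]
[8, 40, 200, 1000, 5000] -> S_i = 8*5^i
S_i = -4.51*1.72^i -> [-4.51, -7.76, -13.34, -22.95, -39.47]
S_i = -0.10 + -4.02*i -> [-0.1, -4.12, -8.14, -12.16, -16.18]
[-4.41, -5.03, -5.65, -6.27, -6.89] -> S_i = -4.41 + -0.62*i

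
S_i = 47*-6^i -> [47, -282, 1692, -10152, 60912]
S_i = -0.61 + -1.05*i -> [-0.61, -1.66, -2.71, -3.76, -4.81]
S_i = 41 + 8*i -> [41, 49, 57, 65, 73]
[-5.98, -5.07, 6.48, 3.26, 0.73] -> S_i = Random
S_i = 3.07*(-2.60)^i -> [3.07, -7.98, 20.75, -53.96, 140.29]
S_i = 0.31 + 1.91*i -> [0.31, 2.22, 4.13, 6.04, 7.95]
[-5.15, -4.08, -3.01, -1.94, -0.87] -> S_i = -5.15 + 1.07*i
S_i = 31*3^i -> [31, 93, 279, 837, 2511]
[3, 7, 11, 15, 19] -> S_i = 3 + 4*i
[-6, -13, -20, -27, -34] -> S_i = -6 + -7*i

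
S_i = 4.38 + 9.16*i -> [4.38, 13.54, 22.7, 31.86, 41.02]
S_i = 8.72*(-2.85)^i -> [8.72, -24.85, 70.83, -201.86, 575.3]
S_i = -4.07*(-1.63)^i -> [-4.07, 6.63, -10.81, 17.63, -28.73]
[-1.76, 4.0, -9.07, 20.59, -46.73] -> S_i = -1.76*(-2.27)^i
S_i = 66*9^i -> [66, 594, 5346, 48114, 433026]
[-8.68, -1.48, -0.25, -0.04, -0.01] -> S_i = -8.68*0.17^i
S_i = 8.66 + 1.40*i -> [8.66, 10.06, 11.46, 12.86, 14.26]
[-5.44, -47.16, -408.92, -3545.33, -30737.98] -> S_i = -5.44*8.67^i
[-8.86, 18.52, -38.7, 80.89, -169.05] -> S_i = -8.86*(-2.09)^i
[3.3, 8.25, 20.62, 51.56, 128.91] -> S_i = 3.30*2.50^i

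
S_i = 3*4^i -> [3, 12, 48, 192, 768]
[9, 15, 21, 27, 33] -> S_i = 9 + 6*i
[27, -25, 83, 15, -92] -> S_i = Random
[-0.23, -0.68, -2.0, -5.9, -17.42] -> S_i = -0.23*2.95^i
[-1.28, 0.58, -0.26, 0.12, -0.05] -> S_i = -1.28*(-0.45)^i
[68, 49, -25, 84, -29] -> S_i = Random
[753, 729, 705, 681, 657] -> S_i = 753 + -24*i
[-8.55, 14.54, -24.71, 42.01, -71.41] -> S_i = -8.55*(-1.70)^i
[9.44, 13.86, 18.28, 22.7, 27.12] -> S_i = 9.44 + 4.42*i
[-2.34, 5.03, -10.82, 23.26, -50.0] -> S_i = -2.34*(-2.15)^i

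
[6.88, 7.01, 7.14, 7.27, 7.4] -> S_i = 6.88 + 0.13*i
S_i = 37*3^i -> [37, 111, 333, 999, 2997]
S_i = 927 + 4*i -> [927, 931, 935, 939, 943]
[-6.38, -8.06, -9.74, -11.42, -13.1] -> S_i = -6.38 + -1.68*i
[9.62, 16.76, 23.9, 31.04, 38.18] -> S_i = 9.62 + 7.14*i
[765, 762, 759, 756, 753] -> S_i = 765 + -3*i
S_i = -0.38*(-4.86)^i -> [-0.38, 1.85, -8.98, 43.62, -212.0]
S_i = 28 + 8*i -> [28, 36, 44, 52, 60]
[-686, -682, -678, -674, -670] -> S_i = -686 + 4*i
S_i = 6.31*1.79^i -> [6.31, 11.29, 20.22, 36.19, 64.78]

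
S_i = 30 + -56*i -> [30, -26, -82, -138, -194]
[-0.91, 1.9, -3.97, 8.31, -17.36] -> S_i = -0.91*(-2.09)^i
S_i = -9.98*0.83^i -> [-9.98, -8.28, -6.88, -5.71, -4.74]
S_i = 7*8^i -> [7, 56, 448, 3584, 28672]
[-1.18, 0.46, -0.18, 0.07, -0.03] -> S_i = -1.18*(-0.39)^i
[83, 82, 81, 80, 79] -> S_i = 83 + -1*i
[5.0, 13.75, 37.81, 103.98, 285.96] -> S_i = 5.00*2.75^i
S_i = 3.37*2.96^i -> [3.37, 9.98, 29.53, 87.4, 258.7]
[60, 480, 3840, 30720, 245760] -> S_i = 60*8^i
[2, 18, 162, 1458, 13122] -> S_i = 2*9^i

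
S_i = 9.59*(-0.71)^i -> [9.59, -6.81, 4.83, -3.43, 2.44]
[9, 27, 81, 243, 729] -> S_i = 9*3^i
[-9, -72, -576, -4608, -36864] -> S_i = -9*8^i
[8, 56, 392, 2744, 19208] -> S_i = 8*7^i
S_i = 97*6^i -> [97, 582, 3492, 20952, 125712]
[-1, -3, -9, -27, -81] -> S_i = -1*3^i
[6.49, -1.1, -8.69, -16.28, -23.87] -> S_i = 6.49 + -7.59*i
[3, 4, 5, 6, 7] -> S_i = 3 + 1*i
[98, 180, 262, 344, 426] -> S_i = 98 + 82*i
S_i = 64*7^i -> [64, 448, 3136, 21952, 153664]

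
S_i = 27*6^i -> [27, 162, 972, 5832, 34992]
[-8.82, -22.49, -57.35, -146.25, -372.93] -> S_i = -8.82*2.55^i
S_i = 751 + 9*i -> [751, 760, 769, 778, 787]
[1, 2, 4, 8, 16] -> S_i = 1*2^i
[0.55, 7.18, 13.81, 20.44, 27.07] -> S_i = 0.55 + 6.63*i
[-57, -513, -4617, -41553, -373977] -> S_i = -57*9^i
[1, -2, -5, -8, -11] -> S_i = 1 + -3*i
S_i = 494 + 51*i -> [494, 545, 596, 647, 698]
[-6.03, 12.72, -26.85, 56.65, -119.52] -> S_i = -6.03*(-2.11)^i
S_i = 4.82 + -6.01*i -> [4.82, -1.19, -7.2, -13.21, -19.22]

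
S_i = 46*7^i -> [46, 322, 2254, 15778, 110446]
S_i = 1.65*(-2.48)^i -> [1.65, -4.09, 10.15, -25.17, 62.42]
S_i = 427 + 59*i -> [427, 486, 545, 604, 663]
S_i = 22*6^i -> [22, 132, 792, 4752, 28512]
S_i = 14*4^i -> [14, 56, 224, 896, 3584]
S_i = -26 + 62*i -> [-26, 36, 98, 160, 222]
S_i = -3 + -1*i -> [-3, -4, -5, -6, -7]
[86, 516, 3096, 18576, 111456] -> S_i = 86*6^i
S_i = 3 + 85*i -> [3, 88, 173, 258, 343]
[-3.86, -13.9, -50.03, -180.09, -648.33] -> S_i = -3.86*3.60^i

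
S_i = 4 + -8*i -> [4, -4, -12, -20, -28]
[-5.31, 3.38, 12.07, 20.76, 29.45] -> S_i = -5.31 + 8.69*i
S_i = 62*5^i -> [62, 310, 1550, 7750, 38750]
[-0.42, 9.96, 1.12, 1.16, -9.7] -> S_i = Random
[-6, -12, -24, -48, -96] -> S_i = -6*2^i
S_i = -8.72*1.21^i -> [-8.72, -10.55, -12.77, -15.45, -18.69]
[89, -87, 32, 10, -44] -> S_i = Random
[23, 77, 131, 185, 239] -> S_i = 23 + 54*i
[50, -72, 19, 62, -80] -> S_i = Random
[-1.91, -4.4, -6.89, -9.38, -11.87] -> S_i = -1.91 + -2.49*i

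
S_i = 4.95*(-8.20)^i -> [4.95, -40.59, 332.84, -2729.27, 22380.03]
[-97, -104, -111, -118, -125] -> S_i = -97 + -7*i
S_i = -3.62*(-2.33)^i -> [-3.62, 8.43, -19.65, 45.79, -106.69]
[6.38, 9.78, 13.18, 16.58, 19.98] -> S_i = 6.38 + 3.40*i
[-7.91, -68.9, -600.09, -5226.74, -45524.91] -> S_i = -7.91*8.71^i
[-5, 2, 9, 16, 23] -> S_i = -5 + 7*i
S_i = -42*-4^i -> [-42, 168, -672, 2688, -10752]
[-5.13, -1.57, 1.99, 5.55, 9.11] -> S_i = -5.13 + 3.56*i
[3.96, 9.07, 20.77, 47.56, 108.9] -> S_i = 3.96*2.29^i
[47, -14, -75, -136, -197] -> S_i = 47 + -61*i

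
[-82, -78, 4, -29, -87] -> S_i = Random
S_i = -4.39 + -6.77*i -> [-4.39, -11.16, -17.93, -24.7, -31.47]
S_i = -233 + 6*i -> [-233, -227, -221, -215, -209]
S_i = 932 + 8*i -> [932, 940, 948, 956, 964]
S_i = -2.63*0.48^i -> [-2.63, -1.26, -0.61, -0.29, -0.14]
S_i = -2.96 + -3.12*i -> [-2.96, -6.08, -9.2, -12.32, -15.44]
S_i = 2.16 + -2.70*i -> [2.16, -0.54, -3.24, -5.94, -8.64]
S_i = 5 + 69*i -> [5, 74, 143, 212, 281]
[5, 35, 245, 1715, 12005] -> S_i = 5*7^i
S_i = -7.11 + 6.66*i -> [-7.11, -0.45, 6.21, 12.87, 19.53]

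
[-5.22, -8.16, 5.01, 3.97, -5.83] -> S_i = Random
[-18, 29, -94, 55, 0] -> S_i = Random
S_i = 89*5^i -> [89, 445, 2225, 11125, 55625]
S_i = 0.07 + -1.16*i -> [0.07, -1.09, -2.25, -3.41, -4.57]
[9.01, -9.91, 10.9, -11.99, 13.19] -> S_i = 9.01*(-1.10)^i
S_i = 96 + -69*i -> [96, 27, -42, -111, -180]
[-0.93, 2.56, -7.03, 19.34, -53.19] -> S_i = -0.93*(-2.75)^i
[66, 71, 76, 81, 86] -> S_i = 66 + 5*i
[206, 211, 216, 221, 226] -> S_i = 206 + 5*i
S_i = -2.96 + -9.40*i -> [-2.96, -12.36, -21.76, -31.16, -40.56]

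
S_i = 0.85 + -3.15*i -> [0.85, -2.3, -5.45, -8.6, -11.75]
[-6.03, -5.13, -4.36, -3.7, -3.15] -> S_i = -6.03*0.85^i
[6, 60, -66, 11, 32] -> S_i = Random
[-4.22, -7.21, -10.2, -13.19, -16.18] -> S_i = -4.22 + -2.99*i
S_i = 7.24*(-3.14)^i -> [7.24, -22.73, 71.38, -224.14, 703.81]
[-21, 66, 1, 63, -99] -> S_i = Random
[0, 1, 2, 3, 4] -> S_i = 0 + 1*i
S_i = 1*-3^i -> [1, -3, 9, -27, 81]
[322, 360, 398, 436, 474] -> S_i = 322 + 38*i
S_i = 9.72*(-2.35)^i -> [9.72, -22.84, 53.68, -126.14, 296.44]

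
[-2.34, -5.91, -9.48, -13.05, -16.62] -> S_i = -2.34 + -3.57*i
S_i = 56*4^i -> [56, 224, 896, 3584, 14336]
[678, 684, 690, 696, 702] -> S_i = 678 + 6*i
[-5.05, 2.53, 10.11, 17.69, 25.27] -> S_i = -5.05 + 7.58*i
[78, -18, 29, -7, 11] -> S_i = Random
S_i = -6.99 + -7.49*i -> [-6.99, -14.48, -21.97, -29.46, -36.95]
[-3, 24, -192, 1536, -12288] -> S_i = -3*-8^i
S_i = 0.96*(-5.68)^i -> [0.96, -5.45, 30.97, -175.92, 999.23]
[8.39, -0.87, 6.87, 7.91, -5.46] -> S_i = Random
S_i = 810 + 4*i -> [810, 814, 818, 822, 826]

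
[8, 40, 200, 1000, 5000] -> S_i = 8*5^i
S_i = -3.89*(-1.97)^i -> [-3.89, 7.66, -15.1, 29.74, -58.59]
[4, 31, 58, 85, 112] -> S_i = 4 + 27*i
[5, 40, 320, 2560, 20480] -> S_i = 5*8^i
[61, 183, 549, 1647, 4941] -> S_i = 61*3^i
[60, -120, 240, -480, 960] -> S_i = 60*-2^i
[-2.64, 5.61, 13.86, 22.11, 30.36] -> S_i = -2.64 + 8.25*i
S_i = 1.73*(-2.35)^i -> [1.73, -4.07, 9.55, -22.45, 52.76]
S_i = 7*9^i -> [7, 63, 567, 5103, 45927]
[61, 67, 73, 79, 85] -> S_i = 61 + 6*i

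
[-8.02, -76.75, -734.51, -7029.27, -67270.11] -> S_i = -8.02*9.57^i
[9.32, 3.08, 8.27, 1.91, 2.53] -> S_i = Random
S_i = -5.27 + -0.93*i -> [-5.27, -6.2, -7.13, -8.06, -8.99]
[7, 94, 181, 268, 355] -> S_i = 7 + 87*i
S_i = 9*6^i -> [9, 54, 324, 1944, 11664]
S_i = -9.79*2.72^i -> [-9.79, -26.63, -72.43, -197.01, -535.87]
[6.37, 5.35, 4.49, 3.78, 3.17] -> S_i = 6.37*0.84^i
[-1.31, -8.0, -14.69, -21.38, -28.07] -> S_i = -1.31 + -6.69*i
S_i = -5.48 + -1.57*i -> [-5.48, -7.05, -8.62, -10.19, -11.76]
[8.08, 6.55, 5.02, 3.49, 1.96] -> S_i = 8.08 + -1.53*i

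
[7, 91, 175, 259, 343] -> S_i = 7 + 84*i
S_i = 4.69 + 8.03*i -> [4.69, 12.72, 20.75, 28.78, 36.81]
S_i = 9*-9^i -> [9, -81, 729, -6561, 59049]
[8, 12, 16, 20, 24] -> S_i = 8 + 4*i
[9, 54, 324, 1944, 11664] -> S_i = 9*6^i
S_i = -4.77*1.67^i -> [-4.77, -7.97, -13.3, -22.22, -37.1]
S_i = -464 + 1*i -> [-464, -463, -462, -461, -460]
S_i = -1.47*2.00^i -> [-1.47, -2.94, -5.88, -11.76, -23.52]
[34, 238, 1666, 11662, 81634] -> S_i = 34*7^i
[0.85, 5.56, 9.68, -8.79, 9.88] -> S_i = Random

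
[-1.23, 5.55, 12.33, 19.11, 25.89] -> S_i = -1.23 + 6.78*i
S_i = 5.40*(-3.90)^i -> [5.4, -21.06, 82.13, -320.32, 1249.26]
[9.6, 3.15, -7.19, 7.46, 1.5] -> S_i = Random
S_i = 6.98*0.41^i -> [6.98, 2.86, 1.17, 0.48, 0.2]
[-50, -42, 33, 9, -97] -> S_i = Random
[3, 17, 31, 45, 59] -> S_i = 3 + 14*i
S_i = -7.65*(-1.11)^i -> [-7.65, 8.49, -9.43, 10.46, -11.61]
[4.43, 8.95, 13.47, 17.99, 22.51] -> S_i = 4.43 + 4.52*i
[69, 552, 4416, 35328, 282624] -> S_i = 69*8^i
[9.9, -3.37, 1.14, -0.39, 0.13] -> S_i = 9.90*(-0.34)^i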